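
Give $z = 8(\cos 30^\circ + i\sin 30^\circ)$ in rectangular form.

a = r cos θ = 8 * sqrt(3)/2 = 4*sqrt(3)
b = r sin θ = 8 * 1/2 = 4
z = 4*sqrt(3) + 4i


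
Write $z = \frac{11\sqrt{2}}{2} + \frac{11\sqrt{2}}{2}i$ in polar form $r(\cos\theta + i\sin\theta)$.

r = |z| = sqrt(a^2 + b^2) = sqrt((11*sqrt(2)/2)^2 + (11*sqrt(2)/2)^2) = sqrt(121/2 + 121/2) = sqrt(121) = 11
θ = arctan(b/a) = arctan(7.7782/7.7782) (quadrant-adjusted) = 45°
z = 11(cos 45° + i sin 45°)


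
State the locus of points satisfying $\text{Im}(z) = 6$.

Im(z) = y where z = x + yi; the equation y = 6 is satisfied by all points with that y-coordinate
Locus: Horizontal line y = 6


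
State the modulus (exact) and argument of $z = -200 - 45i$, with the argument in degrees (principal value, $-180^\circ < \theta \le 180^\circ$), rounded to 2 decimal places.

|z| = sqrt((-200)^2 + (-45)^2) = 205
arg(z) = arctan(b/a) = arctan(-45/-200) (quadrant-adjusted) = -167.32°


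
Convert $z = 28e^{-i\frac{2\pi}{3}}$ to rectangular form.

a = r cos θ = 28 * -1/2 = -14
b = r sin θ = 28 * -sqrt(3)/2 = -14*sqrt(3)
z = -14 - 14*sqrt(3)i


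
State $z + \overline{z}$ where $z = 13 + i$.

z + conjugate(z) = (a + bi) + (a - bi) = 2a
= 2 * 13 = 26


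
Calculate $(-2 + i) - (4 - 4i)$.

(-2 - 4) + (1 - (-4))i = -6 + 5i


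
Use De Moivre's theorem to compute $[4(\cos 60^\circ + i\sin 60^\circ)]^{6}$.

By De Moivre: z^n = r^n(cos(nθ) + i sin(nθ))
= 4^6(cos(6*60°) + i sin(6*60°))
= 4096(cos 0° + i sin 0°)
= 4096


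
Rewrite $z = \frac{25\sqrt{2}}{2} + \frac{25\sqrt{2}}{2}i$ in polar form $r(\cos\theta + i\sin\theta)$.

r = |z| = sqrt(a^2 + b^2) = sqrt((25*sqrt(2)/2)^2 + (25*sqrt(2)/2)^2) = sqrt(625/2 + 625/2) = sqrt(625) = 25
θ = arctan(b/a) = arctan(17.6777/17.6777) (quadrant-adjusted) = 45°
z = 25(cos 45° + i sin 45°)


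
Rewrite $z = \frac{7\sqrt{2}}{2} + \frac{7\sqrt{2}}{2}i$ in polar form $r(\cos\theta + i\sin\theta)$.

r = |z| = sqrt(a^2 + b^2) = sqrt((7*sqrt(2)/2)^2 + (7*sqrt(2)/2)^2) = sqrt(49/2 + 49/2) = sqrt(49) = 7
θ = arctan(b/a) = arctan(4.9497/4.9497) (quadrant-adjusted) = 45°
z = 7(cos 45° + i sin 45°)


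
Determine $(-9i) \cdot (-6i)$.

(a1*a2 - b1*b2) + (a1*b2 + b1*a2)i
= (0 - 54) + (0 + 0)i
= -54


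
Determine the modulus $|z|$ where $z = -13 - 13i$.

|z| = sqrt(a^2 + b^2) = sqrt((-13)^2 + (-13)^2) = sqrt(338) = sqrt(338)


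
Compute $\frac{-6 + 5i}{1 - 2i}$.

Multiply numerator and denominator by conjugate (1 + 2i):
= (-6 + 5i)(1 + 2i) / (1^2 + (-2)^2)
= (-16 - 7i) / 5
= -16/5 - (7/5)i


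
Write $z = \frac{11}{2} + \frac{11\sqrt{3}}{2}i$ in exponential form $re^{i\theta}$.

r = |z| = sqrt((11/2)^2 + (11*sqrt(3)/2)^2) = sqrt(121/4 + 363/4) = sqrt(121) = 11
θ = arctan(b/a) = arctan(9.5263/5.5) (quadrant-adjusted) = 60° = π/3
z = 11e^(i*π/3)


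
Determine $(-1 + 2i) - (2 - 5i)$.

(-1 - 2) + (2 - (-5))i = -3 + 7i


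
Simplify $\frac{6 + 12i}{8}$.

Divisor is real, so divide each part by 8:
= 3/4 + (3/2)i


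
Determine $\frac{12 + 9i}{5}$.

Divisor is real, so divide each part by 5:
= 12/5 + (9/5)i


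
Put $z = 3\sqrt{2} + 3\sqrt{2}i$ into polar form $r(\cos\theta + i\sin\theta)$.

r = |z| = sqrt(a^2 + b^2) = sqrt((3*sqrt(2))^2 + (3*sqrt(2))^2) = sqrt(18 + 18) = sqrt(36) = 6
θ = arctan(b/a) = arctan(4.2426/4.2426) (quadrant-adjusted) = 45°
z = 6(cos 45° + i sin 45°)


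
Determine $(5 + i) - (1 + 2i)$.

(5 - 1) + (1 - 2)i = 4 - i


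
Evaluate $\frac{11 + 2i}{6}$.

Divisor is real, so divide each part by 6:
= 11/6 + (1/3)i


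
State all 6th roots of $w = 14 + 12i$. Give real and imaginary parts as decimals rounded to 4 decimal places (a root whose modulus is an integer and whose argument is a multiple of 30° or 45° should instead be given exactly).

|w| = sqrt(340) ≈ 18.439089, arg(w) ≈ 40.601295°
Root modulus = sqrt(340)^(1/6) ≈ 1.625386
Root arguments: θ_k = (arg(w) + 360°k)/6 for k = 0, 1, ..., 5
Compute each root as (root modulus)(cos θ_k + i sin θ_k) using full-precision intermediates, then round to 4 decimal places.
Roots: 1.6141 + 0.1915i, 0.6412 + 1.4936i, -0.9729 + 1.3021i, -1.6141 - 0.1915i, -0.6412 - 1.4936i, 0.9729 - 1.3021i


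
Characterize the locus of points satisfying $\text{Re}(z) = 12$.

Re(z) = x where z = x + yi; the equation x = 12 is satisfied by all points with that x-coordinate
Locus: Vertical line x = 12


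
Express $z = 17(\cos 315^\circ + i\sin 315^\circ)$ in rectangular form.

a = r cos θ = 17 * sqrt(2)/2 = 17*sqrt(2)/2
b = r sin θ = 17 * -sqrt(2)/2 = -17*sqrt(2)/2
z = 17*sqrt(2)/2 - (17*sqrt(2)/2)i


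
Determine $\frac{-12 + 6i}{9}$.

Divisor is real, so divide each part by 9:
= -4/3 + (2/3)i


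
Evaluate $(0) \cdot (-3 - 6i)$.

(a1*a2 - b1*b2) + (a1*b2 + b1*a2)i
= (0 - 0) + (0 + 0)i
= 0


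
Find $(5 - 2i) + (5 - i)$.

(5 + 5) + (-2 + (-1))i = 10 - 3i


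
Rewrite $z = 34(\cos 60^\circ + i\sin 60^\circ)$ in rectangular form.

a = r cos θ = 34 * 1/2 = 17
b = r sin θ = 34 * sqrt(3)/2 = 17*sqrt(3)
z = 17 + 17*sqrt(3)i


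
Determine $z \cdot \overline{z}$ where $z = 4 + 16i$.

z * conjugate(z) = |z|^2 = a^2 + b^2
= 4^2 + 16^2 = 272


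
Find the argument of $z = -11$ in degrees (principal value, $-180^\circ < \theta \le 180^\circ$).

b = 0 and a < 0, so z lies on the negative real axis: θ = 180°


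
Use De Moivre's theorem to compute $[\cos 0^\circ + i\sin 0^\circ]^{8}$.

By De Moivre: z^n = r^n(cos(nθ) + i sin(nθ))
= 1^8(cos(8*0°) + i sin(8*0°))
= 1(cos 0° + i sin 0°)
= 1


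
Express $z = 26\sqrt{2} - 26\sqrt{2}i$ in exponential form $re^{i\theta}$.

r = |z| = sqrt((26*sqrt(2))^2 + (-26*sqrt(2))^2) = sqrt(1352 + 1352) = sqrt(2704) = 52
θ = arctan(b/a) = arctan(-36.7696/36.7696) (quadrant-adjusted) = -45° = -π/4
z = 52e^(-i*π/4)


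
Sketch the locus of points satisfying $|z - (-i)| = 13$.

|z - z0| = r describes a circle centered at z0 with radius r
Here z0 = -i and r = 13
Locus: Circle centered at (0, -1) with radius 13


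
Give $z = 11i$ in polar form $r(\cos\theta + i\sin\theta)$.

r = |z| = sqrt(a^2 + b^2) = sqrt((0)^2 + (11)^2) = sqrt(0 + 121) = sqrt(121) = 11
a = 0 and b > 0, so z lies on the positive imaginary axis: θ = 90°
z = 11(cos 90° + i sin 90°)


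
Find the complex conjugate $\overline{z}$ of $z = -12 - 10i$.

If z = a + bi, then conjugate(z) = a - bi
conjugate(-12 - 10i) = -12 + 10i


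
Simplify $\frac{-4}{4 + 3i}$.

Multiply numerator and denominator by conjugate (4 - 3i):
= (-4)(4 - 3i) / (4^2 + 3^2)
= (-16 + 12i) / 25
= -16/25 + (12/25)i


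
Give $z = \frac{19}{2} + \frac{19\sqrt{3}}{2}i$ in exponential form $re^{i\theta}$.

r = |z| = sqrt((19/2)^2 + (19*sqrt(3)/2)^2) = sqrt(361/4 + 1083/4) = sqrt(361) = 19
θ = arctan(b/a) = arctan(16.4545/9.5) (quadrant-adjusted) = 60° = π/3
z = 19e^(i*π/3)


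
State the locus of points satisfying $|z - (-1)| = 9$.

|z - z0| = r describes a circle centered at z0 with radius r
Here z0 = -1 and r = 9
Locus: Circle centered at (-1, 0) with radius 9


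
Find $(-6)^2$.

(a + bi)^2 = a^2 - b^2 + 2abi
= (-6)^2 - 0^2 + 2*(-6)*0i
= 36


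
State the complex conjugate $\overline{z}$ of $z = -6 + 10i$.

If z = a + bi, then conjugate(z) = a - bi
conjugate(-6 + 10i) = -6 - 10i


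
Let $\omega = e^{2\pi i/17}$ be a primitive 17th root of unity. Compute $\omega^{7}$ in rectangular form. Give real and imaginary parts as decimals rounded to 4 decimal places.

ω^7 = e^(2πi·7/17) = e^(i·14π/17)
= cos(14π/17) + i sin(14π/17)
= -0.8502 + 0.5264i


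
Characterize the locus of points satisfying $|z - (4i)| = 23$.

|z - z0| = r describes a circle centered at z0 with radius r
Here z0 = 4i and r = 23
Locus: Circle centered at (0, 4) with radius 23


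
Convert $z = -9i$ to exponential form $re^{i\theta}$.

r = |z| = sqrt((0)^2 + (-9)^2) = sqrt(0 + 81) = sqrt(81) = 9
a = 0 and b < 0, so z lies on the negative imaginary axis: θ = -90° = -π/2
z = 9e^(-i*π/2)


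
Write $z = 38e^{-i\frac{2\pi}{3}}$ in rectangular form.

a = r cos θ = 38 * -1/2 = -19
b = r sin θ = 38 * -sqrt(3)/2 = -19*sqrt(3)
z = -19 - 19*sqrt(3)i


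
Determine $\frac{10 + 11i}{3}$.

Divisor is real, so divide each part by 3:
= 10/3 + (11/3)i


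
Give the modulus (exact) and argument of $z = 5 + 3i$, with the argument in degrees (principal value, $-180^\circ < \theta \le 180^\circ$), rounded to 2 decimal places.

|z| = sqrt(5^2 + 3^2) = sqrt(34)
arg(z) = arctan(b/a) = arctan(3/5) (quadrant-adjusted) = 30.96°


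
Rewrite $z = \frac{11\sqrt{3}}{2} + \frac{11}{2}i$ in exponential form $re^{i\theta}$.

r = |z| = sqrt((11*sqrt(3)/2)^2 + (11/2)^2) = sqrt(363/4 + 121/4) = sqrt(121) = 11
θ = arctan(b/a) = arctan(5.5/9.5263) (quadrant-adjusted) = 30° = π/6
z = 11e^(i*π/6)


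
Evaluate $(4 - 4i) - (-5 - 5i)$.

(4 - (-5)) + (-4 - (-5))i = 9 + i


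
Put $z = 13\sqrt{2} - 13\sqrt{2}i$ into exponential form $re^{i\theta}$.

r = |z| = sqrt((13*sqrt(2))^2 + (-13*sqrt(2))^2) = sqrt(338 + 338) = sqrt(676) = 26
θ = arctan(b/a) = arctan(-18.3848/18.3848) (quadrant-adjusted) = -45° = -π/4
z = 26e^(-i*π/4)


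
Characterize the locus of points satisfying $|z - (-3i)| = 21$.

|z - z0| = r describes a circle centered at z0 with radius r
Here z0 = -3i and r = 21
Locus: Circle centered at (0, -3) with radius 21


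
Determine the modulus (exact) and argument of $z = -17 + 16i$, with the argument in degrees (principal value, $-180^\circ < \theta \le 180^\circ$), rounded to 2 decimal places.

|z| = sqrt((-17)^2 + 16^2) = sqrt(545)
arg(z) = arctan(b/a) = arctan(16/-17) (quadrant-adjusted) = 136.74°


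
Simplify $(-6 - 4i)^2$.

(a + bi)^2 = a^2 - b^2 + 2abi
= (-6)^2 - (-4)^2 + 2*(-6)*(-4)i
= 20 + 48i


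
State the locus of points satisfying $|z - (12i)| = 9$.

|z - z0| = r describes a circle centered at z0 with radius r
Here z0 = 12i and r = 9
Locus: Circle centered at (0, 12) with radius 9


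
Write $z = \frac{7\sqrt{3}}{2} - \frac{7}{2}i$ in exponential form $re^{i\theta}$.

r = |z| = sqrt((7*sqrt(3)/2)^2 + (-7/2)^2) = sqrt(147/4 + 49/4) = sqrt(49) = 7
θ = arctan(b/a) = arctan(-3.5/6.0622) (quadrant-adjusted) = -30° = -π/6
z = 7e^(-i*π/6)


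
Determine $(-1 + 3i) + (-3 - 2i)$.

(-1 + (-3)) + (3 + (-2))i = -4 + i


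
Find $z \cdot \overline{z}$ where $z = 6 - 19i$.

z * conjugate(z) = |z|^2 = a^2 + b^2
= 6^2 + (-19)^2 = 397


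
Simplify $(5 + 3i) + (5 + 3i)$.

(5 + 5) + (3 + 3)i = 10 + 6i


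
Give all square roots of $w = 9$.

|w| = 9, arg(w) = 0°
Root modulus = 9^(1/2) = 3
Root arguments: θ_k = (0° + 360°k)/2 for k = 0, 1, ..., 1
Roots: 3, -3


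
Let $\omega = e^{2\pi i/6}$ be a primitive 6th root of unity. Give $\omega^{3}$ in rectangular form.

ω^3 = e^(2πi·3/6) = e^(i·1π)
= cos(1π) + i sin(1π)
= -1


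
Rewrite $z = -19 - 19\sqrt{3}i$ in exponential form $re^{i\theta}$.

r = |z| = sqrt((-19)^2 + (-19*sqrt(3))^2) = sqrt(361 + 1083) = sqrt(1444) = 38
θ = arctan(b/a) = arctan(-32.909/-19) (quadrant-adjusted) = -120° = -2π/3
z = 38e^(-i*2π/3)


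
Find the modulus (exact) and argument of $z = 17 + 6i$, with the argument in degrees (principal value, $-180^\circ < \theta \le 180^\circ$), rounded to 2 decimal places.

|z| = sqrt(17^2 + 6^2) = sqrt(325)
arg(z) = arctan(b/a) = arctan(6/17) (quadrant-adjusted) = 19.44°


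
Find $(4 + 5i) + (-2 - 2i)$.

(4 + (-2)) + (5 + (-2))i = 2 + 3i


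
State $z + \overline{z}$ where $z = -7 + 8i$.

z + conjugate(z) = (a + bi) + (a - bi) = 2a
= 2 * (-7) = -14


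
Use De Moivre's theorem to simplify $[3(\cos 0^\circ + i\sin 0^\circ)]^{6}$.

By De Moivre: z^n = r^n(cos(nθ) + i sin(nθ))
= 3^6(cos(6*0°) + i sin(6*0°))
= 729(cos 0° + i sin 0°)
= 729


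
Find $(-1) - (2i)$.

(-1 - 0) + (0 - 2)i = -1 - 2i


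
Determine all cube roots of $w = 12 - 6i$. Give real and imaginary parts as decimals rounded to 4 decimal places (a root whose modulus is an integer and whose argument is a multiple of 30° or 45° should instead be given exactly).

|w| = sqrt(180) ≈ 13.416408, arg(w) ≈ 333.434949°
Root modulus = sqrt(180)^(1/3) ≈ 2.376177
Root arguments: θ_k = (arg(w) + 360°k)/3 for k = 0, 1, ..., 2
Compute each root as (root modulus)(cos θ_k + i sin θ_k) using full-precision intermediates, then round to 4 decimal places.
Roots: -0.8572 + 2.2162i, -1.4907 - 1.8504i, 2.3479 - 0.3658i


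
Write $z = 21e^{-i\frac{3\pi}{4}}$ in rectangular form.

a = r cos θ = 21 * -sqrt(2)/2 = -21*sqrt(2)/2
b = r sin θ = 21 * -sqrt(2)/2 = -21*sqrt(2)/2
z = -21*sqrt(2)/2 - (21*sqrt(2)/2)i


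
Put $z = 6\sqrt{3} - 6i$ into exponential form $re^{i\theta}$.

r = |z| = sqrt((6*sqrt(3))^2 + (-6)^2) = sqrt(108 + 36) = sqrt(144) = 12
θ = arctan(b/a) = arctan(-6/10.3923) (quadrant-adjusted) = -30° = -π/6
z = 12e^(-i*π/6)


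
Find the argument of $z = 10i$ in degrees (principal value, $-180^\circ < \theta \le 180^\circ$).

a = 0 and b > 0, so z lies on the positive imaginary axis: θ = 90°


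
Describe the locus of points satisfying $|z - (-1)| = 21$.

|z - z0| = r describes a circle centered at z0 with radius r
Here z0 = -1 and r = 21
Locus: Circle centered at (-1, 0) with radius 21


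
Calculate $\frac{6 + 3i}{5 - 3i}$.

Multiply numerator and denominator by conjugate (5 + 3i):
= (6 + 3i)(5 + 3i) / (5^2 + (-3)^2)
= (21 + 33i) / 34
= 21/34 + (33/34)i


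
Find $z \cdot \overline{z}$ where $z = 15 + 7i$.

z * conjugate(z) = |z|^2 = a^2 + b^2
= 15^2 + 7^2 = 274


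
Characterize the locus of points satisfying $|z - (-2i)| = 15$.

|z - z0| = r describes a circle centered at z0 with radius r
Here z0 = -2i and r = 15
Locus: Circle centered at (0, -2) with radius 15


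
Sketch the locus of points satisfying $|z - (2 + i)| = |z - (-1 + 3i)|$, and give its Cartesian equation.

|z - z1| = |z - z2| means z is equidistant from z1 and z2,
i.e. the perpendicular bisector of the segment from (2, 1) to (-1, 3) (midpoint (1/2, 2)).
With z = x + yi, square both sides:
(x - 2)^2 + (y - 1)^2 = (x - (-1))^2 + (y - 3)^2
The x^2 and y^2 terms cancel: -6x + 4y = 10 - 5 = 5
Simplify: 6x - 4y = -5
Locus: Perpendicular bisector of the segment from (2, 1) to (-1, 3): the line 6x - 4y = -5


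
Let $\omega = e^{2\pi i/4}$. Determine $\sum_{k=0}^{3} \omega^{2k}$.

Let ζ = ω^2 = e^(2πi·2/4). Since 4 ∤ 2, ζ ≠ 1.
Sum = Σ_{k=0}^{3} ζ^k = (ζ^4 - 1)/(ζ - 1) = (ω^{2·4} - 1)/(ζ - 1) = (1 - 1)/(ζ - 1) = 0


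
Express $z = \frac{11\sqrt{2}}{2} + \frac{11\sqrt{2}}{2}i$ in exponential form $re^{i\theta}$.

r = |z| = sqrt((11*sqrt(2)/2)^2 + (11*sqrt(2)/2)^2) = sqrt(121/2 + 121/2) = sqrt(121) = 11
θ = arctan(b/a) = arctan(7.7782/7.7782) (quadrant-adjusted) = 45° = π/4
z = 11e^(i*π/4)


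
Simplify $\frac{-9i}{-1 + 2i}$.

Multiply numerator and denominator by conjugate (-1 - 2i):
= (-9i)(-1 - 2i) / ((-1)^2 + 2^2)
= (-18 + 9i) / 5
= -18/5 + (9/5)i


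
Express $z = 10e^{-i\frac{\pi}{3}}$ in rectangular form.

a = r cos θ = 10 * 1/2 = 5
b = r sin θ = 10 * -sqrt(3)/2 = -5*sqrt(3)
z = 5 - 5*sqrt(3)i


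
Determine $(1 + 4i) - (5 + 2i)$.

(1 - 5) + (4 - 2)i = -4 + 2i


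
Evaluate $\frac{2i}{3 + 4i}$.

Multiply numerator and denominator by conjugate (3 - 4i):
= (2i)(3 - 4i) / (3^2 + 4^2)
= (8 + 6i) / 25
= 8/25 + (6/25)i


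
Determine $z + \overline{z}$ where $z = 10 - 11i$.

z + conjugate(z) = (a + bi) + (a - bi) = 2a
= 2 * 10 = 20


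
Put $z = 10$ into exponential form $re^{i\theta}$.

r = |z| = sqrt((10)^2 + (0)^2) = sqrt(100 + 0) = sqrt(100) = 10
b = 0 and a > 0, so z lies on the positive real axis: θ = 0
z = 10e^(i*0) = 10


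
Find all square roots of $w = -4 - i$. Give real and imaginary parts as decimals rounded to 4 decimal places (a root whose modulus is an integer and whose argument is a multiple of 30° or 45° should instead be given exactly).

|w| = sqrt(17) ≈ 4.123106, arg(w) ≈ 194.036243°
Root modulus = sqrt(17)^(1/2) ≈ 2.030543
Root arguments: θ_k = (arg(w) + 360°k)/2 for k = 0, 1, ..., 1
Compute each root as (root modulus)(cos θ_k + i sin θ_k) using full-precision intermediates, then round to 4 decimal places.
Roots: -0.2481 + 2.0153i, 0.2481 - 2.0153i


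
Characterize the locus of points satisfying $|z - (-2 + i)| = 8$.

|z - z0| = r describes a circle centered at z0 with radius r
Here z0 = -2 + i and r = 8
Locus: Circle centered at (-2, 1) with radius 8


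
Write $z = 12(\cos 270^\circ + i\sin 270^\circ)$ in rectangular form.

a = r cos θ = 12 * 0 = 0
b = r sin θ = 12 * -1 = -12
z = -12i


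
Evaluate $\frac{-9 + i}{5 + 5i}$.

Multiply numerator and denominator by conjugate (5 - 5i):
= (-9 + i)(5 - 5i) / (5^2 + 5^2)
= (-40 + 50i) / 50
Divide through by 10: (-4 + 5i) / 5
= -4/5 + i


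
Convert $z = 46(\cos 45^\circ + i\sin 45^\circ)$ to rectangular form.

a = r cos θ = 46 * sqrt(2)/2 = 23*sqrt(2)
b = r sin θ = 46 * sqrt(2)/2 = 23*sqrt(2)
z = 23*sqrt(2) + 23*sqrt(2)i


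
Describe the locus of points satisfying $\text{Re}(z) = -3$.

Re(z) = x where z = x + yi; the equation x = -3 is satisfied by all points with that x-coordinate
Locus: Vertical line x = -3


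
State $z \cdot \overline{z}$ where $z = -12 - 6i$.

z * conjugate(z) = |z|^2 = a^2 + b^2
= (-12)^2 + (-6)^2 = 180


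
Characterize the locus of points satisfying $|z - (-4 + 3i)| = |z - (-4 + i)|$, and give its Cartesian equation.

|z - z1| = |z - z2| means z is equidistant from z1 and z2,
i.e. the perpendicular bisector of the segment from (-4, 3) to (-4, 1) (midpoint (-4, 2)).
With z = x + yi, square both sides:
(x - (-4))^2 + (y - 3)^2 = (x - (-4))^2 + (y - 1)^2
The x^2 and y^2 terms cancel: 0x + (-4)y = 17 - 25 = -8
Simplify: y = 2
Locus: Perpendicular bisector of the segment from (-4, 3) to (-4, 1): the line y = 2


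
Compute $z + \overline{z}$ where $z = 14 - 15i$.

z + conjugate(z) = (a + bi) + (a - bi) = 2a
= 2 * 14 = 28


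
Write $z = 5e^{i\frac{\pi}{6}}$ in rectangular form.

a = r cos θ = 5 * sqrt(3)/2 = 5*sqrt(3)/2
b = r sin θ = 5 * 1/2 = 5/2
z = 5*sqrt(3)/2 + (5/2)i


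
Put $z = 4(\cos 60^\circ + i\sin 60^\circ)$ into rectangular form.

a = r cos θ = 4 * 1/2 = 2
b = r sin θ = 4 * sqrt(3)/2 = 2*sqrt(3)
z = 2 + 2*sqrt(3)i


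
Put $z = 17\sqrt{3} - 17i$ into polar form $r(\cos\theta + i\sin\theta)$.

r = |z| = sqrt(a^2 + b^2) = sqrt((17*sqrt(3))^2 + (-17)^2) = sqrt(867 + 289) = sqrt(1156) = 34
θ = arctan(b/a) = arctan(-17/29.4449) (quadrant-adjusted) = 330°
z = 34(cos 330° + i sin 330°)


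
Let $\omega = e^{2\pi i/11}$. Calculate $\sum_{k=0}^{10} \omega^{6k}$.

Let ζ = ω^6 = e^(2πi·6/11). Since 11 ∤ 6, ζ ≠ 1.
Sum = Σ_{k=0}^{10} ζ^k = (ζ^11 - 1)/(ζ - 1) = (ω^{6·11} - 1)/(ζ - 1) = (1 - 1)/(ζ - 1) = 0


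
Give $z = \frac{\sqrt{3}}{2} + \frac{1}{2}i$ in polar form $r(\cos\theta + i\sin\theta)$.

r = |z| = sqrt(a^2 + b^2) = sqrt((sqrt(3)/2)^2 + (1/2)^2) = sqrt(3/4 + 1/4) = sqrt(1) = 1
θ = arctan(b/a) = arctan(0.5/0.866) (quadrant-adjusted) = 30°
z = 1(cos 30° + i sin 30°)


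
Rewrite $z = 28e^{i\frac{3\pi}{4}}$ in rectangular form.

a = r cos θ = 28 * -sqrt(2)/2 = -14*sqrt(2)
b = r sin θ = 28 * sqrt(2)/2 = 14*sqrt(2)
z = -14*sqrt(2) + 14*sqrt(2)i


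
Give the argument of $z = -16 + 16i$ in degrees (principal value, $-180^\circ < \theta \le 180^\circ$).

θ = arctan(b/a) = arctan(16/-16) (quadrant-adjusted) = 135°


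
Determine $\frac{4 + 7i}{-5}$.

Divisor is real, so divide each part by -5:
= -4/5 - (7/5)i


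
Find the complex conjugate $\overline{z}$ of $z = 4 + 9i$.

If z = a + bi, then conjugate(z) = a - bi
conjugate(4 + 9i) = 4 - 9i


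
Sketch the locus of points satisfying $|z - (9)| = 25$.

|z - z0| = r describes a circle centered at z0 with radius r
Here z0 = 9 and r = 25
Locus: Circle centered at (9, 0) with radius 25


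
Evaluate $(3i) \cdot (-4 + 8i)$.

(a1*a2 - b1*b2) + (a1*b2 + b1*a2)i
= (0 - 24) + (0 + (-12))i
= -24 - 12i


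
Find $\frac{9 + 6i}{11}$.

Divisor is real, so divide each part by 11:
= 9/11 + (6/11)i


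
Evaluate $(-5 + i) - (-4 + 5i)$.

(-5 - (-4)) + (1 - 5)i = -1 - 4i


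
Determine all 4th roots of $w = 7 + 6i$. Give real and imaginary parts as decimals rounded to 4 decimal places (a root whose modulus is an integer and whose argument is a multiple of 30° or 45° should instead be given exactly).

|w| = sqrt(85) ≈ 9.219544, arg(w) ≈ 40.601295°
Root modulus = sqrt(85)^(1/4) ≈ 1.742518
Root arguments: θ_k = (arg(w) + 360°k)/4 for k = 0, 1, ..., 3
Compute each root as (root modulus)(cos θ_k + i sin θ_k) using full-precision intermediates, then round to 4 decimal places.
Roots: 1.7152 + 0.3071i, -0.3071 + 1.7152i, -1.7152 - 0.3071i, 0.3071 - 1.7152i


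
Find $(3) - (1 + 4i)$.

(3 - 1) + (0 - 4)i = 2 - 4i


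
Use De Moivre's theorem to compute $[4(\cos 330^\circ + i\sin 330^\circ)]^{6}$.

By De Moivre: z^n = r^n(cos(nθ) + i sin(nθ))
= 4^6(cos(6*330°) + i sin(6*330°))
= 4096(cos 180° + i sin 180°)
= -4096


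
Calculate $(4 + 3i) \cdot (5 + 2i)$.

(a1*a2 - b1*b2) + (a1*b2 + b1*a2)i
= (20 - 6) + (8 + 15)i
= 14 + 23i


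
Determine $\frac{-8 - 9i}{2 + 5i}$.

Multiply numerator and denominator by conjugate (2 - 5i):
= (-8 - 9i)(2 - 5i) / (2^2 + 5^2)
= (-61 + 22i) / 29
= -61/29 + (22/29)i


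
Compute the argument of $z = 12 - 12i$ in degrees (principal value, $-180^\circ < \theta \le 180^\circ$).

θ = arctan(b/a) = arctan(-12/12) (quadrant-adjusted) = -45°


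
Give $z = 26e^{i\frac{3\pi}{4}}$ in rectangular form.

a = r cos θ = 26 * -sqrt(2)/2 = -13*sqrt(2)
b = r sin θ = 26 * sqrt(2)/2 = 13*sqrt(2)
z = -13*sqrt(2) + 13*sqrt(2)i


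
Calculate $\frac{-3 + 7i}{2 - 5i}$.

Multiply numerator and denominator by conjugate (2 + 5i):
= (-3 + 7i)(2 + 5i) / (2^2 + (-5)^2)
= (-41 - i) / 29
= -41/29 - (1/29)i


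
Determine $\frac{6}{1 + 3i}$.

Multiply numerator and denominator by conjugate (1 - 3i):
= (6)(1 - 3i) / (1^2 + 3^2)
= (6 - 18i) / 10
Divide through by 2: (3 - 9i) / 5
= 3/5 - (9/5)i


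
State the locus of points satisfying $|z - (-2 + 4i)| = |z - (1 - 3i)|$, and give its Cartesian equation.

|z - z1| = |z - z2| means z is equidistant from z1 and z2,
i.e. the perpendicular bisector of the segment from (-2, 4) to (1, -3) (midpoint (-1/2, 1/2)).
With z = x + yi, square both sides:
(x - (-2))^2 + (y - 4)^2 = (x - 1)^2 + (y - (-3))^2
The x^2 and y^2 terms cancel: 6x + (-14)y = 10 - 20 = -10
Simplify: 3x - 7y = -5
Locus: Perpendicular bisector of the segment from (-2, 4) to (1, -3): the line 3x - 7y = -5


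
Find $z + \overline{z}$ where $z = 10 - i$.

z + conjugate(z) = (a + bi) + (a - bi) = 2a
= 2 * 10 = 20


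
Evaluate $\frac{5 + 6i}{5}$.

Divisor is real, so divide each part by 5:
= 1 + (6/5)i


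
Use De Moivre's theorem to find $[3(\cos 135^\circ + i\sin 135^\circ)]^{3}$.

By De Moivre: z^n = r^n(cos(nθ) + i sin(nθ))
= 3^3(cos(3*135°) + i sin(3*135°))
= 27(cos 45° + i sin 45°)
= 27*sqrt(2)/2 + (27*sqrt(2)/2)i


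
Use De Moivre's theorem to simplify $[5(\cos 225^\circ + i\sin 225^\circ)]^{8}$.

By De Moivre: z^n = r^n(cos(nθ) + i sin(nθ))
= 5^8(cos(8*225°) + i sin(8*225°))
= 390625(cos 0° + i sin 0°)
= 390625


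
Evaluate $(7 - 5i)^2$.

(a + bi)^2 = a^2 - b^2 + 2abi
= 7^2 - (-5)^2 + 2*7*(-5)i
= 24 - 70i


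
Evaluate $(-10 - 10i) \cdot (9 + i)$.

(a1*a2 - b1*b2) + (a1*b2 + b1*a2)i
= (-90 - (-10)) + (-10 + (-90))i
= -80 - 100i


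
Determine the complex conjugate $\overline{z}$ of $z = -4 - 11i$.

If z = a + bi, then conjugate(z) = a - bi
conjugate(-4 - 11i) = -4 + 11i


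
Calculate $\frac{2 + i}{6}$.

Divisor is real, so divide each part by 6:
= 1/3 + (1/6)i


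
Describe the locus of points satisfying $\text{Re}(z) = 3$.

Re(z) = x where z = x + yi; the equation x = 3 is satisfied by all points with that x-coordinate
Locus: Vertical line x = 3


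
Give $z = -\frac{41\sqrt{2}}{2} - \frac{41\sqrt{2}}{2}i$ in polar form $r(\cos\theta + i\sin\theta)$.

r = |z| = sqrt(a^2 + b^2) = sqrt((-41*sqrt(2)/2)^2 + (-41*sqrt(2)/2)^2) = sqrt(1681/2 + 1681/2) = sqrt(1681) = 41
θ = arctan(b/a) = arctan(-28.9914/-28.9914) (quadrant-adjusted) = 225°
z = 41(cos 225° + i sin 225°)


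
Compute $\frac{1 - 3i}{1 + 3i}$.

Multiply numerator and denominator by conjugate (1 - 3i):
= (1 - 3i)(1 - 3i) / (1^2 + 3^2)
= (-8 - 6i) / 10
Divide through by 2: (-4 - 3i) / 5
= -4/5 - (3/5)i


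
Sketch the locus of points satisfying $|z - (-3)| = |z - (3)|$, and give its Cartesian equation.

|z - z1| = |z - z2| means z is equidistant from z1 and z2,
i.e. the perpendicular bisector of the segment from (-3, 0) to (3, 0) (midpoint (0, 0)).
With z = x + yi, square both sides:
(x - (-3))^2 + (y - 0)^2 = (x - 3)^2 + (y - 0)^2
The x^2 and y^2 terms cancel: 12x + 0y = 9 - 9 = 0
Simplify: x = 0
Locus: Perpendicular bisector of the segment from (-3, 0) to (3, 0): the line x = 0


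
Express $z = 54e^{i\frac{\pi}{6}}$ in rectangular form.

a = r cos θ = 54 * sqrt(3)/2 = 27*sqrt(3)
b = r sin θ = 54 * 1/2 = 27
z = 27*sqrt(3) + 27i


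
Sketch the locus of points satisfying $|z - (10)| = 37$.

|z - z0| = r describes a circle centered at z0 with radius r
Here z0 = 10 and r = 37
Locus: Circle centered at (10, 0) with radius 37


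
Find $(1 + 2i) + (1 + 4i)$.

(1 + 1) + (2 + 4)i = 2 + 6i


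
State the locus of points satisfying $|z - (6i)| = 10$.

|z - z0| = r describes a circle centered at z0 with radius r
Here z0 = 6i and r = 10
Locus: Circle centered at (0, 6) with radius 10


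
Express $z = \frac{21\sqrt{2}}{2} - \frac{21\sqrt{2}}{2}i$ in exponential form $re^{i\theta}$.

r = |z| = sqrt((21*sqrt(2)/2)^2 + (-21*sqrt(2)/2)^2) = sqrt(441/2 + 441/2) = sqrt(441) = 21
θ = arctan(b/a) = arctan(-14.8492/14.8492) (quadrant-adjusted) = -45° = -π/4
z = 21e^(-i*π/4)


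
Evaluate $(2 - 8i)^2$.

(a + bi)^2 = a^2 - b^2 + 2abi
= 2^2 - (-8)^2 + 2*2*(-8)i
= -60 - 32i


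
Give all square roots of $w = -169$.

|w| = 169, arg(w) = 180°
Root modulus = 169^(1/2) = 13
Root arguments: θ_k = (180° + 360°k)/2 for k = 0, 1, ..., 1
Roots: 13i, -13i


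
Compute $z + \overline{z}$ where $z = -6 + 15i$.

z + conjugate(z) = (a + bi) + (a - bi) = 2a
= 2 * (-6) = -12


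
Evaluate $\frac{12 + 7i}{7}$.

Divisor is real, so divide each part by 7:
= 12/7 + i


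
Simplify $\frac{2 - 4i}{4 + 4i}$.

Multiply numerator and denominator by conjugate (4 - 4i):
= (2 - 4i)(4 - 4i) / (4^2 + 4^2)
= (-8 - 24i) / 32
Divide through by 8: (-1 - 3i) / 4
= -1/4 - (3/4)i


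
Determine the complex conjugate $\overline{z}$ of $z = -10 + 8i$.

If z = a + bi, then conjugate(z) = a - bi
conjugate(-10 + 8i) = -10 - 8i


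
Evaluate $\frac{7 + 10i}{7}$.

Divisor is real, so divide each part by 7:
= 1 + (10/7)i


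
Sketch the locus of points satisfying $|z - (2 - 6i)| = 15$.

|z - z0| = r describes a circle centered at z0 with radius r
Here z0 = 2 - 6i and r = 15
Locus: Circle centered at (2, -6) with radius 15


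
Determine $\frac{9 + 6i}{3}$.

Divisor is real, so divide each part by 3:
= 3 + 2i


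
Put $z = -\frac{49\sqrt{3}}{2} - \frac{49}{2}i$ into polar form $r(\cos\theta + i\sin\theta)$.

r = |z| = sqrt(a^2 + b^2) = sqrt((-49*sqrt(3)/2)^2 + (-49/2)^2) = sqrt(7203/4 + 2401/4) = sqrt(2401) = 49
θ = arctan(b/a) = arctan(-24.5/-42.4352) (quadrant-adjusted) = 210°
z = 49(cos 210° + i sin 210°)


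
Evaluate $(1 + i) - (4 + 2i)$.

(1 - 4) + (1 - 2)i = -3 - i


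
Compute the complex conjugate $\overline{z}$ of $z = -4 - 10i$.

If z = a + bi, then conjugate(z) = a - bi
conjugate(-4 - 10i) = -4 + 10i


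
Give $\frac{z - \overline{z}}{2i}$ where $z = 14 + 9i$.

z - conjugate(z) = 2bi
(z - conjugate(z))/(2i) = 2bi/(2i) = b = 9


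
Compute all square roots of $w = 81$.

|w| = 81, arg(w) = 0°
Root modulus = 81^(1/2) = 9
Root arguments: θ_k = (0° + 360°k)/2 for k = 0, 1, ..., 1
Roots: 9, -9


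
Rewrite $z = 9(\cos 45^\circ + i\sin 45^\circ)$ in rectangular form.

a = r cos θ = 9 * sqrt(2)/2 = 9*sqrt(2)/2
b = r sin θ = 9 * sqrt(2)/2 = 9*sqrt(2)/2
z = 9*sqrt(2)/2 + (9*sqrt(2)/2)i


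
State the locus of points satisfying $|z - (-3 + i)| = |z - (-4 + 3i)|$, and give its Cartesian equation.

|z - z1| = |z - z2| means z is equidistant from z1 and z2,
i.e. the perpendicular bisector of the segment from (-3, 1) to (-4, 3) (midpoint (-7/2, 2)).
With z = x + yi, square both sides:
(x - (-3))^2 + (y - 1)^2 = (x - (-4))^2 + (y - 3)^2
The x^2 and y^2 terms cancel: -2x + 4y = 25 - 10 = 15
Simplify: 2x - 4y = -15
Locus: Perpendicular bisector of the segment from (-3, 1) to (-4, 3): the line 2x - 4y = -15


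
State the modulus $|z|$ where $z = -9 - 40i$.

|z| = sqrt(a^2 + b^2) = sqrt((-9)^2 + (-40)^2) = sqrt(1681) = 41


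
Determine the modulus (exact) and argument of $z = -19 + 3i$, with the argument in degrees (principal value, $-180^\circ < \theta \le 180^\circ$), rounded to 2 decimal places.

|z| = sqrt((-19)^2 + 3^2) = sqrt(370)
arg(z) = arctan(b/a) = arctan(3/-19) (quadrant-adjusted) = 171.03°


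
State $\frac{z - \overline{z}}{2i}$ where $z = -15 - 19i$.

z - conjugate(z) = 2bi
(z - conjugate(z))/(2i) = 2bi/(2i) = b = -19


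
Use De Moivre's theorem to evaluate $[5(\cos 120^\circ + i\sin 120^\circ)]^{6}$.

By De Moivre: z^n = r^n(cos(nθ) + i sin(nθ))
= 5^6(cos(6*120°) + i sin(6*120°))
= 15625(cos 0° + i sin 0°)
= 15625


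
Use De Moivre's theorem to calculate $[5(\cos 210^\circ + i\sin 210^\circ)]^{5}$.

By De Moivre: z^n = r^n(cos(nθ) + i sin(nθ))
= 5^5(cos(5*210°) + i sin(5*210°))
= 3125(cos 330° + i sin 330°)
= 3125*sqrt(3)/2 - (3125/2)i


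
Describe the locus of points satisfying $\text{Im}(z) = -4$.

Im(z) = y where z = x + yi; the equation y = -4 is satisfied by all points with that y-coordinate
Locus: Horizontal line y = -4


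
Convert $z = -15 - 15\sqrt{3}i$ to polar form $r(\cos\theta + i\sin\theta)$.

r = |z| = sqrt(a^2 + b^2) = sqrt((-15)^2 + (-15*sqrt(3))^2) = sqrt(225 + 675) = sqrt(900) = 30
θ = arctan(b/a) = arctan(-25.9808/-15) (quadrant-adjusted) = 240°
z = 30(cos 240° + i sin 240°)


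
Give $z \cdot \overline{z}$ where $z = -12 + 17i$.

z * conjugate(z) = |z|^2 = a^2 + b^2
= (-12)^2 + 17^2 = 433


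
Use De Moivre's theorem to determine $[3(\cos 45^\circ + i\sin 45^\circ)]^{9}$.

By De Moivre: z^n = r^n(cos(nθ) + i sin(nθ))
= 3^9(cos(9*45°) + i sin(9*45°))
= 19683(cos 45° + i sin 45°)
= 19683*sqrt(2)/2 + (19683*sqrt(2)/2)i


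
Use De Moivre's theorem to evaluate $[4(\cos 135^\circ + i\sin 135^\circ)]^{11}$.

By De Moivre: z^n = r^n(cos(nθ) + i sin(nθ))
= 4^11(cos(11*135°) + i sin(11*135°))
= 4194304(cos 45° + i sin 45°)
= 2097152*sqrt(2) + 2097152*sqrt(2)i


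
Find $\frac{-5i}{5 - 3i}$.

Multiply numerator and denominator by conjugate (5 + 3i):
= (-5i)(5 + 3i) / (5^2 + (-3)^2)
= (15 - 25i) / 34
= 15/34 - (25/34)i


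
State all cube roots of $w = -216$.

|w| = 216, arg(w) = 180°
Root modulus = 216^(1/3) = 6
Root arguments: θ_k = (180° + 360°k)/3 for k = 0, 1, ..., 2
Roots: 3 + 3*sqrt(3)i, -6, 3 - 3*sqrt(3)i


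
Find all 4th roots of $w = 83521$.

|w| = 83521, arg(w) = 0°
Root modulus = 83521^(1/4) = 17
Root arguments: θ_k = (0° + 360°k)/4 for k = 0, 1, ..., 3
Roots: 17, 17i, -17, -17i


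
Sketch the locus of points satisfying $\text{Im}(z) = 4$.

Im(z) = y where z = x + yi; the equation y = 4 is satisfied by all points with that y-coordinate
Locus: Horizontal line y = 4


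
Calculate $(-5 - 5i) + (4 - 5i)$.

(-5 + 4) + (-5 + (-5))i = -1 - 10i


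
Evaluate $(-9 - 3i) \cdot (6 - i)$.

(a1*a2 - b1*b2) + (a1*b2 + b1*a2)i
= (-54 - 3) + (9 + (-18))i
= -57 - 9i


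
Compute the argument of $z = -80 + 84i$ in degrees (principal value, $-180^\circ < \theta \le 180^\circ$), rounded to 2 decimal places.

θ = arctan(b/a) = arctan(84/-80) (quadrant-adjusted) = 133.60°


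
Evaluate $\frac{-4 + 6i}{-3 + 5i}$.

Multiply numerator and denominator by conjugate (-3 - 5i):
= (-4 + 6i)(-3 - 5i) / ((-3)^2 + 5^2)
= (42 + 2i) / 34
Divide through by 2: (21 + i) / 17
= 21/17 + (1/17)i


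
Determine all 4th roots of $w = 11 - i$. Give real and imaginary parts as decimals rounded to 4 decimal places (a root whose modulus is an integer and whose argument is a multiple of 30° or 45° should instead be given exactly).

|w| = sqrt(122) ≈ 11.045361, arg(w) ≈ 354.805571°
Root modulus = sqrt(122)^(1/4) ≈ 1.823035
Root arguments: θ_k = (arg(w) + 360°k)/4 for k = 0, 1, ..., 3
Compute each root as (root modulus)(cos θ_k + i sin θ_k) using full-precision intermediates, then round to 4 decimal places.
Roots: 0.0413 + 1.8226i, -1.8226 + 0.0413i, -0.0413 - 1.8226i, 1.8226 - 0.0413i


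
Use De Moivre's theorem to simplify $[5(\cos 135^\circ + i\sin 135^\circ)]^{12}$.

By De Moivre: z^n = r^n(cos(nθ) + i sin(nθ))
= 5^12(cos(12*135°) + i sin(12*135°))
= 244140625(cos 180° + i sin 180°)
= -244140625


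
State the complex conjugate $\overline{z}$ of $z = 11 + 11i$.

If z = a + bi, then conjugate(z) = a - bi
conjugate(11 + 11i) = 11 - 11i


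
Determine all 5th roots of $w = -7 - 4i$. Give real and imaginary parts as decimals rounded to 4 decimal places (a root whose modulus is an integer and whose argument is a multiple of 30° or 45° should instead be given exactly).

|w| = sqrt(65) ≈ 8.062258, arg(w) ≈ 209.744881°
Root modulus = sqrt(65)^(1/5) ≈ 1.518068
Root arguments: θ_k = (arg(w) + 360°k)/5 for k = 0, 1, ..., 4
Compute each root as (root modulus)(cos θ_k + i sin θ_k) using full-precision intermediates, then round to 4 decimal places.
Roots: 1.1290 + 1.0148i, -0.6162 + 1.3874i, -1.5099 - 0.1573i, -0.3169 - 1.4846i, 1.3140 - 0.7602i


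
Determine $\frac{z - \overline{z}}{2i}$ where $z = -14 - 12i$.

z - conjugate(z) = 2bi
(z - conjugate(z))/(2i) = 2bi/(2i) = b = -12


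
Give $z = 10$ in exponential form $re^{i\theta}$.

r = |z| = sqrt((10)^2 + (0)^2) = sqrt(100 + 0) = sqrt(100) = 10
b = 0 and a > 0, so z lies on the positive real axis: θ = 0
z = 10e^(i*0) = 10


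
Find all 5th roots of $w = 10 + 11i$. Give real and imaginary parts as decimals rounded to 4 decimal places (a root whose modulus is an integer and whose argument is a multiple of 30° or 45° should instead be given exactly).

|w| = sqrt(221) ≈ 14.866069, arg(w) ≈ 47.726311°
Root modulus = sqrt(221)^(1/5) ≈ 1.715692
Root arguments: θ_k = (arg(w) + 360°k)/5 for k = 0, 1, ..., 4
Compute each root as (root modulus)(cos θ_k + i sin θ_k) using full-precision intermediates, then round to 4 decimal places.
Roots: 1.6919 + 0.2845i, 0.2523 + 1.6970i, -1.5360 + 0.7643i, -1.2016 - 1.2247i, 0.7934 - 1.5212i


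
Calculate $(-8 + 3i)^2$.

(a + bi)^2 = a^2 - b^2 + 2abi
= (-8)^2 - 3^2 + 2*(-8)*3i
= 55 - 48i


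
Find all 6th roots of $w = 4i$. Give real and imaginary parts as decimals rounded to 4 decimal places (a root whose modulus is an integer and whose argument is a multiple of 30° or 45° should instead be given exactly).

|w| = 4, arg(w) = 90°
Root modulus = 4^(1/6) ≈ 1.259921
Root arguments: θ_k = (90° + 360°k)/6 for k = 0, 1, ..., 5
Compute each root as (root modulus)(cos θ_k + i sin θ_k) using full-precision intermediates, then round to 4 decimal places.
Roots: 1.2170 + 0.3261i, 0.3261 + 1.2170i, -0.8909 + 0.8909i, -1.2170 - 0.3261i, -0.3261 - 1.2170i, 0.8909 - 0.8909i


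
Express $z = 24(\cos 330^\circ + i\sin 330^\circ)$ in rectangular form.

a = r cos θ = 24 * sqrt(3)/2 = 12*sqrt(3)
b = r sin θ = 24 * -1/2 = -12
z = 12*sqrt(3) - 12i


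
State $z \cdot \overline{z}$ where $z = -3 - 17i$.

z * conjugate(z) = |z|^2 = a^2 + b^2
= (-3)^2 + (-17)^2 = 298


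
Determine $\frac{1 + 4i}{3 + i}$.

Multiply numerator and denominator by conjugate (3 - i):
= (1 + 4i)(3 - i) / (3^2 + 1^2)
= (7 + 11i) / 10
= 7/10 + (11/10)i


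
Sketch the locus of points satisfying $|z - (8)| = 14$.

|z - z0| = r describes a circle centered at z0 with radius r
Here z0 = 8 and r = 14
Locus: Circle centered at (8, 0) with radius 14


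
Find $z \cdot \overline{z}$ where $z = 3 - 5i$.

z * conjugate(z) = |z|^2 = a^2 + b^2
= 3^2 + (-5)^2 = 34


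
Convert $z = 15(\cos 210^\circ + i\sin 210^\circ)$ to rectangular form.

a = r cos θ = 15 * -sqrt(3)/2 = -15*sqrt(3)/2
b = r sin θ = 15 * -1/2 = -15/2
z = -15*sqrt(3)/2 - (15/2)i


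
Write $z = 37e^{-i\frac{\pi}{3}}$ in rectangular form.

a = r cos θ = 37 * 1/2 = 37/2
b = r sin θ = 37 * -sqrt(3)/2 = -37*sqrt(3)/2
z = 37/2 - (37*sqrt(3)/2)i


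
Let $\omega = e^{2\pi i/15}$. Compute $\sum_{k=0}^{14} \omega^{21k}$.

Let ζ = ω^21 = e^(2πi·21/15). Since 15 ∤ 21, ζ ≠ 1.
Sum = Σ_{k=0}^{14} ζ^k = (ζ^15 - 1)/(ζ - 1) = (ω^{21·15} - 1)/(ζ - 1) = (1 - 1)/(ζ - 1) = 0


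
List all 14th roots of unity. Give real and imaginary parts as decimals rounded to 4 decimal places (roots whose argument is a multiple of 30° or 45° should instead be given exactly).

ω_k = e^(2πik/14) = cos(2πk/14) + i sin(2πk/14) for k = 0, 1, ..., 13
Roots: 1, 0.9010 + 0.4339i, 0.6235 + 0.7818i, 0.2225 + 0.9749i, -0.2225 + 0.9749i, -0.6235 + 0.7818i, -0.9010 + 0.4339i, -1, -0.9010 - 0.4339i, -0.6235 - 0.7818i, -0.2225 - 0.9749i, 0.2225 - 0.9749i, 0.6235 - 0.7818i, 0.9010 - 0.4339i


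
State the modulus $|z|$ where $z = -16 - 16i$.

|z| = sqrt(a^2 + b^2) = sqrt((-16)^2 + (-16)^2) = sqrt(512) = sqrt(512)


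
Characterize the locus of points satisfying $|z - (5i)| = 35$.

|z - z0| = r describes a circle centered at z0 with radius r
Here z0 = 5i and r = 35
Locus: Circle centered at (0, 5) with radius 35


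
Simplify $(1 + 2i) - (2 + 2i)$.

(1 - 2) + (2 - 2)i = -1


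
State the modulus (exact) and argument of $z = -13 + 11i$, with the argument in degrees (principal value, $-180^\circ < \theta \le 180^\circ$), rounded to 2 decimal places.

|z| = sqrt((-13)^2 + 11^2) = sqrt(290)
arg(z) = arctan(b/a) = arctan(11/-13) (quadrant-adjusted) = 139.76°


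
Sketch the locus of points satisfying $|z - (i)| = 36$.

|z - z0| = r describes a circle centered at z0 with radius r
Here z0 = i and r = 36
Locus: Circle centered at (0, 1) with radius 36


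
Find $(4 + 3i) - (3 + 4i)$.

(4 - 3) + (3 - 4)i = 1 - i


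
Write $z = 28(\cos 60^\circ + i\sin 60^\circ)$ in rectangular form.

a = r cos θ = 28 * 1/2 = 14
b = r sin θ = 28 * sqrt(3)/2 = 14*sqrt(3)
z = 14 + 14*sqrt(3)i


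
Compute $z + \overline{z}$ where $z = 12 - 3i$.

z + conjugate(z) = (a + bi) + (a - bi) = 2a
= 2 * 12 = 24


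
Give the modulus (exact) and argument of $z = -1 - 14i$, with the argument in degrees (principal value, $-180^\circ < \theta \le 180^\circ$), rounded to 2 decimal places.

|z| = sqrt((-1)^2 + (-14)^2) = sqrt(197)
arg(z) = arctan(b/a) = arctan(-14/-1) (quadrant-adjusted) = -94.09°


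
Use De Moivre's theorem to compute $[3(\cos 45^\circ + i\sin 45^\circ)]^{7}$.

By De Moivre: z^n = r^n(cos(nθ) + i sin(nθ))
= 3^7(cos(7*45°) + i sin(7*45°))
= 2187(cos 315° + i sin 315°)
= 2187*sqrt(2)/2 - (2187*sqrt(2)/2)i


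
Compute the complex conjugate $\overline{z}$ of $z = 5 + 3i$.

If z = a + bi, then conjugate(z) = a - bi
conjugate(5 + 3i) = 5 - 3i


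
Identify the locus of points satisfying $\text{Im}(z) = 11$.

Im(z) = y where z = x + yi; the equation y = 11 is satisfied by all points with that y-coordinate
Locus: Horizontal line y = 11
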